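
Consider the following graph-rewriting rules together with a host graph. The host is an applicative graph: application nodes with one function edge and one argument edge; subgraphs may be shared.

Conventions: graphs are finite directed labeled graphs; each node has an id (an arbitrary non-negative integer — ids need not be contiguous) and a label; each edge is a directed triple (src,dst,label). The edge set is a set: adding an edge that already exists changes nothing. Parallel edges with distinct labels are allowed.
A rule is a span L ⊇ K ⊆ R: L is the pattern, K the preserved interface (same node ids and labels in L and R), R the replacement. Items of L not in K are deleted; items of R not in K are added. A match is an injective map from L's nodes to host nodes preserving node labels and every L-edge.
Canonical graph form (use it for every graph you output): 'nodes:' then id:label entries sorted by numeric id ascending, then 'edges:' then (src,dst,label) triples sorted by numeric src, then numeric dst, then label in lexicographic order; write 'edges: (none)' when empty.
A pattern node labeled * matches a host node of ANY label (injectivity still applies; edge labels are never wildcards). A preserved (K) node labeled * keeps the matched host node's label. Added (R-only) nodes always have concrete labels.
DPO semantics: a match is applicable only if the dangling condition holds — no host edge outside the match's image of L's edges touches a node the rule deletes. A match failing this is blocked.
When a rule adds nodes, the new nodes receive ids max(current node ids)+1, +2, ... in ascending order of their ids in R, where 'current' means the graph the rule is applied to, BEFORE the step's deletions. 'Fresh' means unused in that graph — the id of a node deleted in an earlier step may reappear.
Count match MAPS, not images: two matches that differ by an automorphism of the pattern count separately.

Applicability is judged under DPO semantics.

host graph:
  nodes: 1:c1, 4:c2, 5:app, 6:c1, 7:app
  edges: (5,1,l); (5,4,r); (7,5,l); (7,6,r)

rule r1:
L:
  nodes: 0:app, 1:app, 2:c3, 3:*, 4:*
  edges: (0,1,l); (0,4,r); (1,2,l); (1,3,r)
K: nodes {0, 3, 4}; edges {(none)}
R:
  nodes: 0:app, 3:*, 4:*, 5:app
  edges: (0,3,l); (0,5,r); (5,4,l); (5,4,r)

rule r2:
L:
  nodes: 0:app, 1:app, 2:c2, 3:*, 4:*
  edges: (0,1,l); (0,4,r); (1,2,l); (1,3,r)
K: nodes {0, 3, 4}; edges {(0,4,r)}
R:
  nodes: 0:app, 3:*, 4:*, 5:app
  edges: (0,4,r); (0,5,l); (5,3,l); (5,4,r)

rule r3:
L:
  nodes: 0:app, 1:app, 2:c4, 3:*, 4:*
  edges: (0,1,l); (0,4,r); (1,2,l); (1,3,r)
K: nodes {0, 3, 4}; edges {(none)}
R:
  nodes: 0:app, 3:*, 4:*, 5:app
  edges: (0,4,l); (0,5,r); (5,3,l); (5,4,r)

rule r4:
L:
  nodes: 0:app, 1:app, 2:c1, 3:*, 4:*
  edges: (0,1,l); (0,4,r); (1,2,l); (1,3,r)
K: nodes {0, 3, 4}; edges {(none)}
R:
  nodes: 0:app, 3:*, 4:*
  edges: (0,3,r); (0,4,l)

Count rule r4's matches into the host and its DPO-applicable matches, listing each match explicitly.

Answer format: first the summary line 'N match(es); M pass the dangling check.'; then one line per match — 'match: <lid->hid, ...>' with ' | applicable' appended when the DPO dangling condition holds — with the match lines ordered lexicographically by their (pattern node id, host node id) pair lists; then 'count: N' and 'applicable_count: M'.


1 match(es); 1 pass the dangling check.
match: 0->7, 1->5, 2->1, 3->4, 4->6 | applicable
count: 1
applicable_count: 1


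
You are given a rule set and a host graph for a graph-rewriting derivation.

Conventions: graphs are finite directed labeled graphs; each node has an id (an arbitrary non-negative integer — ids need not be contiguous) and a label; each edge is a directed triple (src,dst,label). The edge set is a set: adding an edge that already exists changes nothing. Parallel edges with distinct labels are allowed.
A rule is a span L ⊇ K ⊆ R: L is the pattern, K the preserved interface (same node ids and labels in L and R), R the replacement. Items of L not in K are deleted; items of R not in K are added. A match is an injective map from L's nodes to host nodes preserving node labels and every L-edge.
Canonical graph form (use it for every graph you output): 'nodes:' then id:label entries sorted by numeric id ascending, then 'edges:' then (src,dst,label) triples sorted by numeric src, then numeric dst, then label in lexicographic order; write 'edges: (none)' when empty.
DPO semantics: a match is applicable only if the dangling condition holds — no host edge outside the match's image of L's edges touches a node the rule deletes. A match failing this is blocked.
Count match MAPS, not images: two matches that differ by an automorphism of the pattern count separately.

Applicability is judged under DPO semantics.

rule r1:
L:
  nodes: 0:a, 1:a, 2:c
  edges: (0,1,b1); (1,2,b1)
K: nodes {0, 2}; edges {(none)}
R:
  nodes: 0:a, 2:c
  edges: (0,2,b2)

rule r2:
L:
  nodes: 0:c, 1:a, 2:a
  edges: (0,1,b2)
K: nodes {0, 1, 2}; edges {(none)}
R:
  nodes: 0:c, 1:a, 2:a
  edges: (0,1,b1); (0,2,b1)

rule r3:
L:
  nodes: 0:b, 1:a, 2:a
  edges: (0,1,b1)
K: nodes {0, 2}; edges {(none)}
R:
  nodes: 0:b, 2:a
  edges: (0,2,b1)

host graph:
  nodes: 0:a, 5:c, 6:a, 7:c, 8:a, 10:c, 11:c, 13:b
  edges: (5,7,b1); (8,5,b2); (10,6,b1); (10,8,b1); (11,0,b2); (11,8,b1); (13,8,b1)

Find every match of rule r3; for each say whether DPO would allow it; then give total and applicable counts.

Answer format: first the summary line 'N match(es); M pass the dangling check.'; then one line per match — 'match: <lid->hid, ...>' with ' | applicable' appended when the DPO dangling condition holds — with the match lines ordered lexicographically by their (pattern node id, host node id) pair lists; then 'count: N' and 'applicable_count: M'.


2 match(es); 0 pass the dangling check.
match: 0->13, 1->8, 2->0
match: 0->13, 1->8, 2->6
count: 2
applicable_count: 0


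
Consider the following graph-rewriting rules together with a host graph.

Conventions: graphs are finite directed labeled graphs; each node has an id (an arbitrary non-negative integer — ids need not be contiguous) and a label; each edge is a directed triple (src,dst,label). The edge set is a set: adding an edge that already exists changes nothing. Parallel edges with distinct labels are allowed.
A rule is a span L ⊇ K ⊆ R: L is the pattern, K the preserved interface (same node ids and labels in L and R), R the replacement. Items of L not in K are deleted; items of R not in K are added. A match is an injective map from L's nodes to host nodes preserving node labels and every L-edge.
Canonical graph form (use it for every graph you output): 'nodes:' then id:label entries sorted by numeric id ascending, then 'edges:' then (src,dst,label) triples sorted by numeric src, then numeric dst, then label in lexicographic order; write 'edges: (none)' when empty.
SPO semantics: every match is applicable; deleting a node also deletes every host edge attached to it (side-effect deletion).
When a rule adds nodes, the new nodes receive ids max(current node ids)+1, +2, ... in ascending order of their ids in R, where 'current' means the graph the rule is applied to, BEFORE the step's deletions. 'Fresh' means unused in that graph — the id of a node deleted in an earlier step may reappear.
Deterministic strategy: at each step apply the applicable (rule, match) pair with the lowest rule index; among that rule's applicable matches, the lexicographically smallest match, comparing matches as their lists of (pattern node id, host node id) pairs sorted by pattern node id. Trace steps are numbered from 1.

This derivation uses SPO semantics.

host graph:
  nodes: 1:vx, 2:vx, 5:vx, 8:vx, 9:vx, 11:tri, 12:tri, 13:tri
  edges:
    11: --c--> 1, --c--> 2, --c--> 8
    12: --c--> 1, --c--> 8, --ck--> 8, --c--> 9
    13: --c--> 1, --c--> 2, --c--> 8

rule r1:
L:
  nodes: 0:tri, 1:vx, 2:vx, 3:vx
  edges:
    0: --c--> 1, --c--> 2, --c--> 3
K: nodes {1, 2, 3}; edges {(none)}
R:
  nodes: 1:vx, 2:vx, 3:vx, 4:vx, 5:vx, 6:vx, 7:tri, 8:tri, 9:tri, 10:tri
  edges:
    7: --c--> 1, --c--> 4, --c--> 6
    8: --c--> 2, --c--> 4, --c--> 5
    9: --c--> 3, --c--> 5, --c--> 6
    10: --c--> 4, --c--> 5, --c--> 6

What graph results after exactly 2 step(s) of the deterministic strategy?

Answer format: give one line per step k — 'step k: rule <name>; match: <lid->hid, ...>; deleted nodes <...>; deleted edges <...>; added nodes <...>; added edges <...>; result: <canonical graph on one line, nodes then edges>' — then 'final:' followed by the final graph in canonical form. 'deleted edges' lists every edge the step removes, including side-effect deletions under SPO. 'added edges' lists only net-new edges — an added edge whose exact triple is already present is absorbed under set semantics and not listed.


step 1: rule r1; match: 0->11, 1->1, 2->2, 3->8; deleted nodes 11; deleted edges (11,1,c); (11,2,c); (11,8,c); added nodes 14, 15, 16, 17, 18, 19, 20; added edges (17,1,c); (17,14,c); (17,16,c); (18,2,c); (18,14,c); (18,15,c); (19,8,c); (19,15,c); (19,16,c); (20,14,c); (20,15,c); (20,16,c); result: nodes: 1:vx, 2:vx, 5:vx, 8:vx, 9:vx, 12:tri, 13:tri, 14:vx, 15:vx, 16:vx, 17:tri, 18:tri, 19:tri, 20:tri edges: (12,1,c); (12,8,c); (12,8,ck); (12,9,c); (13,1,c); (13,2,c); (13,8,c); (17,1,c); (17,14,c); (17,16,c); (18,2,c); (18,14,c); (18,15,c); (19,8,c); (19,15,c); (19,16,c); (20,14,c); (20,15,c); (20,16,c)
step 2: rule r1; match: 0->12, 1->1, 2->8, 3->9; deleted nodes 12; deleted edges (12,1,c); (12,8,c); (12,8,ck); (12,9,c); added nodes 21, 22, 23, 24, 25, 26, 27; added edges (24,1,c); (24,21,c); (24,23,c); (25,8,c); (25,21,c); (25,22,c); (26,9,c); (26,22,c); (26,23,c); (27,21,c); (27,22,c); (27,23,c); result: nodes: 1:vx, 2:vx, 5:vx, 8:vx, 9:vx, 13:tri, 14:vx, 15:vx, 16:vx, 17:tri, 18:tri, 19:tri, 20:tri, 21:vx, 22:vx, 23:vx, 24:tri, 25:tri, 26:tri, 27:tri edges: (13,1,c); (13,2,c); (13,8,c); (17,1,c); (17,14,c); (17,16,c); (18,2,c); (18,14,c); (18,15,c); (19,8,c); (19,15,c); (19,16,c); (20,14,c); (20,15,c); (20,16,c); (24,1,c); (24,21,c); (24,23,c); (25,8,c); (25,21,c); (25,22,c); (26,9,c); (26,22,c); (26,23,c); (27,21,c); (27,22,c); (27,23,c)
final:
nodes: 1:vx, 2:vx, 5:vx, 8:vx, 9:vx, 13:tri, 14:vx, 15:vx, 16:vx, 17:tri, 18:tri, 19:tri, 20:tri, 21:vx, 22:vx, 23:vx, 24:tri, 25:tri, 26:tri, 27:tri
edges: (13,1,c); (13,2,c); (13,8,c); (17,1,c); (17,14,c); (17,16,c); (18,2,c); (18,14,c); (18,15,c); (19,8,c); (19,15,c); (19,16,c); (20,14,c); (20,15,c); (20,16,c); (24,1,c); (24,21,c); (24,23,c); (25,8,c); (25,21,c); (25,22,c); (26,9,c); (26,22,c); (26,23,c); (27,21,c); (27,22,c); (27,23,c)


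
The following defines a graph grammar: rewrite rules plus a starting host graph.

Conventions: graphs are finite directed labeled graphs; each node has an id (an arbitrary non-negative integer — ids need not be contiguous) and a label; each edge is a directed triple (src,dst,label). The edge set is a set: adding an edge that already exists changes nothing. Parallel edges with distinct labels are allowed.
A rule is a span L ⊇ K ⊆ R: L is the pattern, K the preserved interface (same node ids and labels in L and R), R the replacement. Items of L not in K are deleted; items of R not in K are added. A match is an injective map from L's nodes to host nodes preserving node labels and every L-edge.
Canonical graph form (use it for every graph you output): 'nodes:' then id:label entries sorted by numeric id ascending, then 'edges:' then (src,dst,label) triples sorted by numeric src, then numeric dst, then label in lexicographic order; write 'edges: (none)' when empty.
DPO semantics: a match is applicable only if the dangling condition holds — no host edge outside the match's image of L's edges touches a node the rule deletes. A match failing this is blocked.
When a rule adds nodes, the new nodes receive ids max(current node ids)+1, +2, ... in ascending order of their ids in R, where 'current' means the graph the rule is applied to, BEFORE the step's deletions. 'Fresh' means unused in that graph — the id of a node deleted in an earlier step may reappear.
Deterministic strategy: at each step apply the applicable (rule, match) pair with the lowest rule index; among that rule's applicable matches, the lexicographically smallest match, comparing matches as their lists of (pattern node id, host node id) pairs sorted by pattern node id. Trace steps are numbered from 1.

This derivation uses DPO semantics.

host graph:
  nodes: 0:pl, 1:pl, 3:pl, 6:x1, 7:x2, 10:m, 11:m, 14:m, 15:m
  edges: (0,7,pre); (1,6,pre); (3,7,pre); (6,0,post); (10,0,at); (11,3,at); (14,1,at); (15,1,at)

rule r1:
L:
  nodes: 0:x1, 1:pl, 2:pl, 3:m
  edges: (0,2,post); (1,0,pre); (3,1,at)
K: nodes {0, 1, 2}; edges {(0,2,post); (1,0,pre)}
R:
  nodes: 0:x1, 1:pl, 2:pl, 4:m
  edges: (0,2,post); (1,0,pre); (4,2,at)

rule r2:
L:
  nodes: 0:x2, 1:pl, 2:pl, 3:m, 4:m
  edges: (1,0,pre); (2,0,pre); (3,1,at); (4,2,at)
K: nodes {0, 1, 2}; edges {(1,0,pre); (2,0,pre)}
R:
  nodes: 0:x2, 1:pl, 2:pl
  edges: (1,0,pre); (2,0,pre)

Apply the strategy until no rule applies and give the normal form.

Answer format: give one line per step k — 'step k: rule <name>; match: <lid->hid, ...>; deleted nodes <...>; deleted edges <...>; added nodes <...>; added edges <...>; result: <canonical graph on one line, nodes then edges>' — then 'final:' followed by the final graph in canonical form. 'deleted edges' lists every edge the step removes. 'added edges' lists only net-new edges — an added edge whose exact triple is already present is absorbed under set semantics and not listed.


step 1: rule r1; match: 0->6, 1->1, 2->0, 3->14; deleted nodes 14; deleted edges (14,1,at); added nodes 16; added edges (16,0,at); result: nodes: 0:pl, 1:pl, 3:pl, 6:x1, 7:x2, 10:m, 11:m, 15:m, 16:m edges: (0,7,pre); (1,6,pre); (3,7,pre); (6,0,post); (10,0,at); (11,3,at); (15,1,at); (16,0,at)
step 2: rule r1; match: 0->6, 1->1, 2->0, 3->15; deleted nodes 15; deleted edges (15,1,at); added nodes 17; added edges (17,0,at); result: nodes: 0:pl, 1:pl, 3:pl, 6:x1, 7:x2, 10:m, 11:m, 16:m, 17:m edges: (0,7,pre); (1,6,pre); (3,7,pre); (6,0,post); (10,0,at); (11,3,at); (16,0,at); (17,0,at)
step 3: rule r2; match: 0->7, 1->0, 2->3, 3->10, 4->11; deleted nodes 10, 11; deleted edges (10,0,at); (11,3,at); added nodes (none); added edges (none); result: nodes: 0:pl, 1:pl, 3:pl, 6:x1, 7:x2, 16:m, 17:m edges: (0,7,pre); (1,6,pre); (3,7,pre); (6,0,post); (16,0,at); (17,0,at)
final:
nodes: 0:pl, 1:pl, 3:pl, 6:x1, 7:x2, 16:m, 17:m
edges: (0,7,pre); (1,6,pre); (3,7,pre); (6,0,post); (16,0,at); (17,0,at)


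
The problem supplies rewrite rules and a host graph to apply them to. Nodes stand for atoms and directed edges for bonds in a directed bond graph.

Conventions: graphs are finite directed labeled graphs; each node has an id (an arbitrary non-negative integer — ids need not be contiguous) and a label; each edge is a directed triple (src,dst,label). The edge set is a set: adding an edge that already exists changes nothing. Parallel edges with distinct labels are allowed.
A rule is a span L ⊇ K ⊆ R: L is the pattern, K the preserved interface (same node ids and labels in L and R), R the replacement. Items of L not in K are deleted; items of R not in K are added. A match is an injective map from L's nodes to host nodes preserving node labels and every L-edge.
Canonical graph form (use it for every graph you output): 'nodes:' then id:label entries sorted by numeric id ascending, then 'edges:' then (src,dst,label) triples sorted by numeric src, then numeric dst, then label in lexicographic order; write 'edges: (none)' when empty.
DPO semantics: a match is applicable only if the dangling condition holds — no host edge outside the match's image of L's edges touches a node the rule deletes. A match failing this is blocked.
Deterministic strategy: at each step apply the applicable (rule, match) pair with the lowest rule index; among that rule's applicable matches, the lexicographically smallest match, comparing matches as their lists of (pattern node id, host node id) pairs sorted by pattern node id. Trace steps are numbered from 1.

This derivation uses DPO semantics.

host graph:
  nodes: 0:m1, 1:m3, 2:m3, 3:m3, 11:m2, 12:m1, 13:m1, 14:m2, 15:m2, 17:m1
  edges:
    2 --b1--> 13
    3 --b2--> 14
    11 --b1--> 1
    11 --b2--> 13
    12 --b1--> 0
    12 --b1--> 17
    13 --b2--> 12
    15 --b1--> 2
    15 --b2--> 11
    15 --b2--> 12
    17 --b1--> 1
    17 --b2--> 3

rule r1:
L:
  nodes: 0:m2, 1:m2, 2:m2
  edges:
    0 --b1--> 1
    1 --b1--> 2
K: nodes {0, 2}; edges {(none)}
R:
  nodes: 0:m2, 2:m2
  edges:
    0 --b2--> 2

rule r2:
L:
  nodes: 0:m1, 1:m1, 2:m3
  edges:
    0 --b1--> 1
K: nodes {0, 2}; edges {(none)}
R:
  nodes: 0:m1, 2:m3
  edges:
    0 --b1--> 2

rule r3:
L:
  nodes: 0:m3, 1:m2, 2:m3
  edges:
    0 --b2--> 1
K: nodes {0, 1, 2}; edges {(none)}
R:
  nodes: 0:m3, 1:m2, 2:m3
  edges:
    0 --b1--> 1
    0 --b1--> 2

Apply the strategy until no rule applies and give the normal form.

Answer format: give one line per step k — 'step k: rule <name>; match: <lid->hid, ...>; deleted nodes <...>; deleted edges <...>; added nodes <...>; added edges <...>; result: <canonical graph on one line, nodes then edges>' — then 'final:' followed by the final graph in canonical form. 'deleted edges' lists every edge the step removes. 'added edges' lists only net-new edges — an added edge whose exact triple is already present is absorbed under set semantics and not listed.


step 1: rule r2; match: 0->12, 1->0, 2->1; deleted nodes 0; deleted edges (12,0,b1); added nodes (none); added edges (12,1,b1); result: nodes: 1:m3, 2:m3, 3:m3, 11:m2, 12:m1, 13:m1, 14:m2, 15:m2, 17:m1 edges: (2,13,b1); (3,14,b2); (11,1,b1); (11,13,b2); (12,1,b1); (12,17,b1); (13,12,b2); (15,2,b1); (15,11,b2); (15,12,b2); (17,1,b1); (17,3,b2)
step 2: rule r3; match: 0->3, 1->14, 2->1; deleted nodes (none); deleted edges (3,14,b2); added nodes (none); added edges (3,1,b1); (3,14,b1); result: nodes: 1:m3, 2:m3, 3:m3, 11:m2, 12:m1, 13:m1, 14:m2, 15:m2, 17:m1 edges: (2,13,b1); (3,1,b1); (3,14,b1); (11,1,b1); (11,13,b2); (12,1,b1); (12,17,b1); (13,12,b2); (15,2,b1); (15,11,b2); (15,12,b2); (17,1,b1); (17,3,b2)
final:
nodes: 1:m3, 2:m3, 3:m3, 11:m2, 12:m1, 13:m1, 14:m2, 15:m2, 17:m1
edges: (2,13,b1); (3,1,b1); (3,14,b1); (11,1,b1); (11,13,b2); (12,1,b1); (12,17,b1); (13,12,b2); (15,2,b1); (15,11,b2); (15,12,b2); (17,1,b1); (17,3,b2)


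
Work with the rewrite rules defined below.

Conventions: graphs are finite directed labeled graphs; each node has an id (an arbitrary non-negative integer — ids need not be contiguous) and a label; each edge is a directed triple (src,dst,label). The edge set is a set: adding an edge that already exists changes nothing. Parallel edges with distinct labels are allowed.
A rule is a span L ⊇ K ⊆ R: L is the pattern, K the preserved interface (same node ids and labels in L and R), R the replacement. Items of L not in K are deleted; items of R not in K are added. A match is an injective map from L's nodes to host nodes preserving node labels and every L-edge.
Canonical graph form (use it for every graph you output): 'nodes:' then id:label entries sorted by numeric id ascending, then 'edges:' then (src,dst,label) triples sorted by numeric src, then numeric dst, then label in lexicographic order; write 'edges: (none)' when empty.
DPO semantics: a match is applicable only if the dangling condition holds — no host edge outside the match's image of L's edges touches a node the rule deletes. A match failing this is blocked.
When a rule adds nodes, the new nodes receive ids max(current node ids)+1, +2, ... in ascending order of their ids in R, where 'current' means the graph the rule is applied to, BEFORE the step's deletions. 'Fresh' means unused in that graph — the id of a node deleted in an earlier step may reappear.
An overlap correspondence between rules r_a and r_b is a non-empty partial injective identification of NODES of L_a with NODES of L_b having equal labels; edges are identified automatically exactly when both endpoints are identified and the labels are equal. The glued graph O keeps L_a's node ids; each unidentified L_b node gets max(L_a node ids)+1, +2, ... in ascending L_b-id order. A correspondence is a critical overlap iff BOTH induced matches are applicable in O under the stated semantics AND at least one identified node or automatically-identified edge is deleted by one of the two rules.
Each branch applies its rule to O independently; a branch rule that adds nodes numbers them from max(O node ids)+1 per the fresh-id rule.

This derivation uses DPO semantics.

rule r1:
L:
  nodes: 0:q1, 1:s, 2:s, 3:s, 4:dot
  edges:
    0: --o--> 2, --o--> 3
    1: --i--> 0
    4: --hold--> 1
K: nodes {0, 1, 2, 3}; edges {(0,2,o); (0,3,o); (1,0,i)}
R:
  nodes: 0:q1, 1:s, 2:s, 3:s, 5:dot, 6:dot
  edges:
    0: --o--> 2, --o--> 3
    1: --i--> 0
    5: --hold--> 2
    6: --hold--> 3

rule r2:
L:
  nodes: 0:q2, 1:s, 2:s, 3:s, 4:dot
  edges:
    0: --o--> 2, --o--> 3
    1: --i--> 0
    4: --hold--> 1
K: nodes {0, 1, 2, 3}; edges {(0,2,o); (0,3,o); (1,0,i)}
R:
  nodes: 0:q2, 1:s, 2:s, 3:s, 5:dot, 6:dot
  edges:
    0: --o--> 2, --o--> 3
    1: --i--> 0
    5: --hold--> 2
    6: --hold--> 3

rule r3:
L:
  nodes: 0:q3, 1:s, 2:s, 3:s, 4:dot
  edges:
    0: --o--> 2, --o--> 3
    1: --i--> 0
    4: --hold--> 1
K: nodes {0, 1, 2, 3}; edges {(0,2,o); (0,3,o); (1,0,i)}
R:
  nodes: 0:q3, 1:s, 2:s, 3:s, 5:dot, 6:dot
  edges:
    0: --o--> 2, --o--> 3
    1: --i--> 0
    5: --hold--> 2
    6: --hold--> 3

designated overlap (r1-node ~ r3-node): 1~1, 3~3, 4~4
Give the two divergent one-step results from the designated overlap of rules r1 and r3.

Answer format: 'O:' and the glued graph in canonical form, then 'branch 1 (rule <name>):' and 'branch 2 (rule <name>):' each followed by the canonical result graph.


O:
nodes: 0:q1, 1:s, 2:s, 3:s, 4:dot, 5:q3, 6:s
edges: (0,2,o); (0,3,o); (1,0,i); (1,5,i); (4,1,hold); (5,3,o); (5,6,o)
branch 1 (rule r1):
nodes: 0:q1, 1:s, 2:s, 3:s, 5:q3, 6:s, 7:dot, 8:dot
edges: (0,2,o); (0,3,o); (1,0,i); (1,5,i); (5,3,o); (5,6,o); (7,2,hold); (8,3,hold)
branch 2 (rule r3):
nodes: 0:q1, 1:s, 2:s, 3:s, 5:q3, 6:s, 7:dot, 8:dot
edges: (0,2,o); (0,3,o); (1,0,i); (1,5,i); (5,3,o); (5,6,o); (7,6,hold); (8,3,hold)


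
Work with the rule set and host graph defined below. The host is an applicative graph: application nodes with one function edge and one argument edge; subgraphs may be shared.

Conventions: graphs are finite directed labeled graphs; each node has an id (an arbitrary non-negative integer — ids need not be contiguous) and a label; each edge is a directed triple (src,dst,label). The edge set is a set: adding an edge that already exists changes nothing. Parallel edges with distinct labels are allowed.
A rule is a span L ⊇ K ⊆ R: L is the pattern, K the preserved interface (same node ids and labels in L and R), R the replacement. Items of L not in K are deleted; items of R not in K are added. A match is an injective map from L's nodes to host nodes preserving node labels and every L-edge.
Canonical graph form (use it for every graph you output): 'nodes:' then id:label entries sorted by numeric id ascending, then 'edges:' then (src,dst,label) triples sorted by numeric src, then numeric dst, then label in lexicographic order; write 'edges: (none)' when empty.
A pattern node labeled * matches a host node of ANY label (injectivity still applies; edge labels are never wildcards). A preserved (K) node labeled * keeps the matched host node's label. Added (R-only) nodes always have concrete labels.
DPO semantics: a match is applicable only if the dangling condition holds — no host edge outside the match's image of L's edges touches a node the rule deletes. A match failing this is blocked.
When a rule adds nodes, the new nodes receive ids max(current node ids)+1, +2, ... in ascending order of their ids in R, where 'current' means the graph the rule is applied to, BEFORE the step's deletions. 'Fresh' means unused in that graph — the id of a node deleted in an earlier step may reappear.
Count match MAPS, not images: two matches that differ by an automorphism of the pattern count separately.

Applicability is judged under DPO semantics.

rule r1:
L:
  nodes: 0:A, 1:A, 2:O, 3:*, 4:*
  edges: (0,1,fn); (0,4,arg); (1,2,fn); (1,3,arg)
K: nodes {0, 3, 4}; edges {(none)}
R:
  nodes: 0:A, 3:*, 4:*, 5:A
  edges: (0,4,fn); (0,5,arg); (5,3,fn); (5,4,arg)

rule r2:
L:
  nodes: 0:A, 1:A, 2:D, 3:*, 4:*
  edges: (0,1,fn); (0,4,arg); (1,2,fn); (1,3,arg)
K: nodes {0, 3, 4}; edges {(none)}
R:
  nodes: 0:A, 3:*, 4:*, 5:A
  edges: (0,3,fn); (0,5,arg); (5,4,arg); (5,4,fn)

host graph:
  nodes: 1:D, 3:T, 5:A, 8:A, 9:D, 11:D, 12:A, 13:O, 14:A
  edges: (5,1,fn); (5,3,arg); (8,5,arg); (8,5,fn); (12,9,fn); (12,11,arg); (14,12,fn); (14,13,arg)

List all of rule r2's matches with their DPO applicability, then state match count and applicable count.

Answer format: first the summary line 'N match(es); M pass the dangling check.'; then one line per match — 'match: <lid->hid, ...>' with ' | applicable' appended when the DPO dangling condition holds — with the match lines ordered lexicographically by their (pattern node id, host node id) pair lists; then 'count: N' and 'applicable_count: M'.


1 match(es); 1 pass the dangling check.
match: 0->14, 1->12, 2->9, 3->11, 4->13 | applicable
count: 1
applicable_count: 1


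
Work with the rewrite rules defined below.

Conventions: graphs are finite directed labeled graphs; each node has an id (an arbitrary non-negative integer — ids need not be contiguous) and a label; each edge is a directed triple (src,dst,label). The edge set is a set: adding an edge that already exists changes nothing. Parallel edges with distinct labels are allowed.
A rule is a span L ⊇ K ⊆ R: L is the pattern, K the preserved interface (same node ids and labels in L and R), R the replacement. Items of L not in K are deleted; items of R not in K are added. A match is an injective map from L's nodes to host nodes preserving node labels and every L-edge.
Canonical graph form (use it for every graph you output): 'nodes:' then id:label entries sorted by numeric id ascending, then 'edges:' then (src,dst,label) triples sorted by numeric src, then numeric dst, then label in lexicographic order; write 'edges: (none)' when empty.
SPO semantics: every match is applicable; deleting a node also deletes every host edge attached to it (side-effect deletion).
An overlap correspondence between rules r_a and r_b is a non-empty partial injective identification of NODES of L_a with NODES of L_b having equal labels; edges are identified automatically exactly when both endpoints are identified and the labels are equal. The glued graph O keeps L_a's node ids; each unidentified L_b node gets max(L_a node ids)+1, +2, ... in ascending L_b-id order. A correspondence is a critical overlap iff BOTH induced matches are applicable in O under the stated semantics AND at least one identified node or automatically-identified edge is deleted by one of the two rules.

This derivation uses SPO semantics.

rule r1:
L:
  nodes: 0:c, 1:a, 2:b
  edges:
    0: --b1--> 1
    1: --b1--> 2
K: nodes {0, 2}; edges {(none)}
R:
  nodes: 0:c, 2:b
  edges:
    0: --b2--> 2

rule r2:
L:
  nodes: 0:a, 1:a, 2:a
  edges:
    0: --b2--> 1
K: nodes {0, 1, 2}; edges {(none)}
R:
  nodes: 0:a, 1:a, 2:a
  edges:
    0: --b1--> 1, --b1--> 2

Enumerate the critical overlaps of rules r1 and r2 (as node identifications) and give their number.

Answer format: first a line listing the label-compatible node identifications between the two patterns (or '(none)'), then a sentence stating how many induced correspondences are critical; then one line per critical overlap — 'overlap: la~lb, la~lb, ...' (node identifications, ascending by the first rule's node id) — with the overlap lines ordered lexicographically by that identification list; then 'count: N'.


label-compatible node identifications between L(r1) and L(r2): 1~0, 1~1, 1~2
3 of the induced correspondences are critical overlaps of r1 and r2.
overlap: 1~0
overlap: 1~1
overlap: 1~2
count: 3


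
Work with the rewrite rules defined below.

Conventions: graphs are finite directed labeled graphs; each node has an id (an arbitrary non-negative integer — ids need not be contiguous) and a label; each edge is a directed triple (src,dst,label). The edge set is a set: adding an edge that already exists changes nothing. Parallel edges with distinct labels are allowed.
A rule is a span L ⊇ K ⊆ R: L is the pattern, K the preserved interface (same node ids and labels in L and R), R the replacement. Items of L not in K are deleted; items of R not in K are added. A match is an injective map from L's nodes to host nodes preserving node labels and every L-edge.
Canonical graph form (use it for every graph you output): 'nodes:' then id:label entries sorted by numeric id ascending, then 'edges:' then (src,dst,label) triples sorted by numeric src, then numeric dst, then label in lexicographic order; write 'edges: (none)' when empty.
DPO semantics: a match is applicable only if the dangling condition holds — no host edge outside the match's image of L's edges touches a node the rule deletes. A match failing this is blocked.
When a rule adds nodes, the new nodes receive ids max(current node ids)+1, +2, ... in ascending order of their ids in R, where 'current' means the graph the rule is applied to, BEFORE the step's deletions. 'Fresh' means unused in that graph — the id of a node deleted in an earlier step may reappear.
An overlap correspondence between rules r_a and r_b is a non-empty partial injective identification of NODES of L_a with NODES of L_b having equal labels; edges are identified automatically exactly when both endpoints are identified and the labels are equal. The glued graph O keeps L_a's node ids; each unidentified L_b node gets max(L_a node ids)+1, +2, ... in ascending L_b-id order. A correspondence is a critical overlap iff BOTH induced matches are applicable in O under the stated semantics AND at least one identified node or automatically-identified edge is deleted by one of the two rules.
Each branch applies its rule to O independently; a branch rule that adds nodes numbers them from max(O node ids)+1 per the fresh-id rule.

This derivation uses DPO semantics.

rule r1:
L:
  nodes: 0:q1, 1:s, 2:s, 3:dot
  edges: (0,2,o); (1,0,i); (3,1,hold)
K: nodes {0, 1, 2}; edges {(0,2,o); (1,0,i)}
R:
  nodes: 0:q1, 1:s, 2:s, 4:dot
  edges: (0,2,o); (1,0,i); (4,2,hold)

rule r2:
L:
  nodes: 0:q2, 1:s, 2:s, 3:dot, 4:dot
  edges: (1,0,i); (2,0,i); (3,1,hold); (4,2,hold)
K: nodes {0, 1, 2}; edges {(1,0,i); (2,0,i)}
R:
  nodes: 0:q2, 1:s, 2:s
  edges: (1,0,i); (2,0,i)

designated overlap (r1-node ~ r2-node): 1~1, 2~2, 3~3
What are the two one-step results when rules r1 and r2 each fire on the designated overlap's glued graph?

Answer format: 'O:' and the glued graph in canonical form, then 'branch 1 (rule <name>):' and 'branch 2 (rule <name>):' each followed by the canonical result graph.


O:
nodes: 0:q1, 1:s, 2:s, 3:dot, 4:q2, 5:dot
edges: (0,2,o); (1,0,i); (1,4,i); (2,4,i); (3,1,hold); (5,2,hold)
branch 1 (rule r1):
nodes: 0:q1, 1:s, 2:s, 4:q2, 5:dot, 6:dot
edges: (0,2,o); (1,0,i); (1,4,i); (2,4,i); (5,2,hold); (6,2,hold)
branch 2 (rule r2):
nodes: 0:q1, 1:s, 2:s, 4:q2
edges: (0,2,o); (1,0,i); (1,4,i); (2,4,i)


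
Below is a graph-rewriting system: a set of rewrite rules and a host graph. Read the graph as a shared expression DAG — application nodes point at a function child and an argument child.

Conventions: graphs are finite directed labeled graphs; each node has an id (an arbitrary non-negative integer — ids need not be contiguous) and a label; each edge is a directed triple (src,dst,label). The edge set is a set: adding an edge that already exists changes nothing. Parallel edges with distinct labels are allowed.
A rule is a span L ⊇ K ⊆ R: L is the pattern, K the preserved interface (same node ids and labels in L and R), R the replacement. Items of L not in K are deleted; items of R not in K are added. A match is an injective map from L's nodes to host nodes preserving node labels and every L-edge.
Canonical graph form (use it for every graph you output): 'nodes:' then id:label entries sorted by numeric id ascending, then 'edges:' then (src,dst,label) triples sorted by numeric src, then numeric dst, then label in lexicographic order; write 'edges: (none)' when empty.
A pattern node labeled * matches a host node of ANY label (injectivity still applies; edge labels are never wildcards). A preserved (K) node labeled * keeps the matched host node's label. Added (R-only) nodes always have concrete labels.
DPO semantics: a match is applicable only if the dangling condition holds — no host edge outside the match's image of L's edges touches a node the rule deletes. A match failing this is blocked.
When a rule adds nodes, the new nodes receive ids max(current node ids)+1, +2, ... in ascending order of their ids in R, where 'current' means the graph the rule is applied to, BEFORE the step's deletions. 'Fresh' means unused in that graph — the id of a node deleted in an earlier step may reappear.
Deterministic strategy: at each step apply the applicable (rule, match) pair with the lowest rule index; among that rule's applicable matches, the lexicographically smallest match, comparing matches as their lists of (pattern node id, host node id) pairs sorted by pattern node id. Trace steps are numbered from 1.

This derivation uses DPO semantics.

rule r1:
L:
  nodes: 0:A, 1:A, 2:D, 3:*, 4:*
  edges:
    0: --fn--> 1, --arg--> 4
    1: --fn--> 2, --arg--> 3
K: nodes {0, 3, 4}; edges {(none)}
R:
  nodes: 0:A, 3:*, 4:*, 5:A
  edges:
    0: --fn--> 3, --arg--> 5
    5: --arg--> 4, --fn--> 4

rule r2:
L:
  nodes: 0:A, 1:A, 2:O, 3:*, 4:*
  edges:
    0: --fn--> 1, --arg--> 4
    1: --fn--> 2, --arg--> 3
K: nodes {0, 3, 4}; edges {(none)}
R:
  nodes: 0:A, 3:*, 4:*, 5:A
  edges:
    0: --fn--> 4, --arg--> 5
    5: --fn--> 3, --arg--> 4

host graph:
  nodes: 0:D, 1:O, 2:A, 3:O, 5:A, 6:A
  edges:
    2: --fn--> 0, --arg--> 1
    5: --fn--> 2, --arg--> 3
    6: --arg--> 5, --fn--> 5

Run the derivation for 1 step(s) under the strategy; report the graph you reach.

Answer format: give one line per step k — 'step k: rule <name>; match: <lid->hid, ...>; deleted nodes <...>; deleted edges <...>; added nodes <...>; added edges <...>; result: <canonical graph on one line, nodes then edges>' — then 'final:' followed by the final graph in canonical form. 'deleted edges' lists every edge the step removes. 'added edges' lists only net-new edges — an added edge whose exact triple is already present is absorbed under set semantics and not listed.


step 1: rule r1; match: 0->5, 1->2, 2->0, 3->1, 4->3; deleted nodes 0, 2; deleted edges (2,0,fn); (2,1,arg); (5,2,fn); (5,3,arg); added nodes 7; added edges (5,1,fn); (5,7,arg); (7,3,arg); (7,3,fn); result: nodes: 1:O, 3:O, 5:A, 6:A, 7:A edges: (5,1,fn); (5,7,arg); (6,5,arg); (6,5,fn); (7,3,arg); (7,3,fn)
final:
nodes: 1:O, 3:O, 5:A, 6:A, 7:A
edges: (5,1,fn); (5,7,arg); (6,5,arg); (6,5,fn); (7,3,arg); (7,3,fn)


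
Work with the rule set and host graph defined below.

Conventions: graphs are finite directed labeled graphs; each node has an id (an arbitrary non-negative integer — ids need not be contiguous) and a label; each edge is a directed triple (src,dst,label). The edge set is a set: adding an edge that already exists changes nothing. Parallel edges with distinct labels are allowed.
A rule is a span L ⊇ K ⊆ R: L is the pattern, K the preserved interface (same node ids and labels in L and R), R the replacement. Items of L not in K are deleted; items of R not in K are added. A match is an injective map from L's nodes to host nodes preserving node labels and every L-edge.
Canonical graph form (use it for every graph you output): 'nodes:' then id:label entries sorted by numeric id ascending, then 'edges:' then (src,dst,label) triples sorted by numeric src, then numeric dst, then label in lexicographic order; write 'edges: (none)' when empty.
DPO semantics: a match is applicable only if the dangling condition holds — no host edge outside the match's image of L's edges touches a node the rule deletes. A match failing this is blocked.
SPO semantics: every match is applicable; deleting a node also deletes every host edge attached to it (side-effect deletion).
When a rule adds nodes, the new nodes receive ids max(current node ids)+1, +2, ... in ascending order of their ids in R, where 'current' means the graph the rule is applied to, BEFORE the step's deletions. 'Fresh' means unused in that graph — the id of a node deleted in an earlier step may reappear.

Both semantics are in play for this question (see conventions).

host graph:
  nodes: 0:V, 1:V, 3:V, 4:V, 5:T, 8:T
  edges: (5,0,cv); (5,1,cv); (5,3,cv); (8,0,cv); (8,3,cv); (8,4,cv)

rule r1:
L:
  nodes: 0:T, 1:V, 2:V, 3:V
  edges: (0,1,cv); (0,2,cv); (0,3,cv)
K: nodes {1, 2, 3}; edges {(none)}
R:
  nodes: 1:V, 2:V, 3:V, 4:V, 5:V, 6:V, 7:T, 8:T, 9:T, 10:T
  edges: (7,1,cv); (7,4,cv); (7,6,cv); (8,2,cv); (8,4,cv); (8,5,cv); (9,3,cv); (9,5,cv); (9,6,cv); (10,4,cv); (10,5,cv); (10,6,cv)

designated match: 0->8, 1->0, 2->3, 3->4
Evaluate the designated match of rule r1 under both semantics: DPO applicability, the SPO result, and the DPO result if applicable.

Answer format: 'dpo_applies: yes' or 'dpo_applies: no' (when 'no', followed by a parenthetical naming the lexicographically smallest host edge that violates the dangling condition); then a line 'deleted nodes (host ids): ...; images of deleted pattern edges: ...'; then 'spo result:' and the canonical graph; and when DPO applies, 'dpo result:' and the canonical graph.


dpo_applies: yes
deleted nodes (host ids): 8; images of deleted pattern edges: (8,0,cv); (8,3,cv); (8,4,cv)
spo result:
nodes: 0:V, 1:V, 3:V, 4:V, 5:T, 9:V, 10:V, 11:V, 12:T, 13:T, 14:T, 15:T
edges: (5,0,cv); (5,1,cv); (5,3,cv); (12,0,cv); (12,9,cv); (12,11,cv); (13,3,cv); (13,9,cv); (13,10,cv); (14,4,cv); (14,10,cv); (14,11,cv); (15,9,cv); (15,10,cv); (15,11,cv)
dpo result:
nodes: 0:V, 1:V, 3:V, 4:V, 5:T, 9:V, 10:V, 11:V, 12:T, 13:T, 14:T, 15:T
edges: (5,0,cv); (5,1,cv); (5,3,cv); (12,0,cv); (12,9,cv); (12,11,cv); (13,3,cv); (13,9,cv); (13,10,cv); (14,4,cv); (14,10,cv); (14,11,cv); (15,9,cv); (15,10,cv); (15,11,cv)


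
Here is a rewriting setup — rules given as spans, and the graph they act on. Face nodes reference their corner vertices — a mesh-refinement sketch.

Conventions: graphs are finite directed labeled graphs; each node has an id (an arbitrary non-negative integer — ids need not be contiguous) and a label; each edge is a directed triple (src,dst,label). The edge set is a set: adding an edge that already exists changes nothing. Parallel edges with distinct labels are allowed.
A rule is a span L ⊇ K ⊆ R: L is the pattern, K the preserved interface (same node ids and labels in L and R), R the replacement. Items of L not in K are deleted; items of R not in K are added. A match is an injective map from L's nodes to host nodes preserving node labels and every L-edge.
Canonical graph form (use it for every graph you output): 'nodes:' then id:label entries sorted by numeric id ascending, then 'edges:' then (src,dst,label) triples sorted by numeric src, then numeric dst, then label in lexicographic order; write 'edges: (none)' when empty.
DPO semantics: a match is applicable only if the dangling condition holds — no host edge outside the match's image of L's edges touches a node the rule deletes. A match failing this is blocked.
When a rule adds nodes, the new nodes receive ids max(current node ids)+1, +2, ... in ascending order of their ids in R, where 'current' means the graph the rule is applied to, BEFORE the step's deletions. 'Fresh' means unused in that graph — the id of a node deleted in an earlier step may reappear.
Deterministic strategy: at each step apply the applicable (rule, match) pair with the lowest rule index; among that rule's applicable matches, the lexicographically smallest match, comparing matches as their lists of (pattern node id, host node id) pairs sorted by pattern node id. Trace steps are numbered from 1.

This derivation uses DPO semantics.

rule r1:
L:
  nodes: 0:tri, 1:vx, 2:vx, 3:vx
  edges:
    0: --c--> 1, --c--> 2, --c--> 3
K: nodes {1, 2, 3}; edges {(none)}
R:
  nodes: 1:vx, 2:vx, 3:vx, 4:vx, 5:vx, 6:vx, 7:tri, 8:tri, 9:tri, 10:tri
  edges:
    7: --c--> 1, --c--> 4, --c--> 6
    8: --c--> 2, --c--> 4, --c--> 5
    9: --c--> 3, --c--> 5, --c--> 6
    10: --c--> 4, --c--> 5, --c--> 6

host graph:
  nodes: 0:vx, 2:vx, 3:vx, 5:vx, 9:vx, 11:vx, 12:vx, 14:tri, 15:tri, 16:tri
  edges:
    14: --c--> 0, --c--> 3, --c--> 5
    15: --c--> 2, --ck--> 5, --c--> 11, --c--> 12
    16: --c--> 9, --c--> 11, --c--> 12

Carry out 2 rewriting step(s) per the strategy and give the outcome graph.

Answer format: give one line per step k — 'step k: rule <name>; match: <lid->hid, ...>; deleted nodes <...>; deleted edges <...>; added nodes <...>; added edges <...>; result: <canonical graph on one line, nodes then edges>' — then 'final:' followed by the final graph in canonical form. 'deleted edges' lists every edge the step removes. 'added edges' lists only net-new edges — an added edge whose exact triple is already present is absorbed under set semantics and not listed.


step 1: rule r1; match: 0->14, 1->0, 2->3, 3->5; deleted nodes 14; deleted edges (14,0,c); (14,3,c); (14,5,c); added nodes 17, 18, 19, 20, 21, 22, 23; added edges (20,0,c); (20,17,c); (20,19,c); (21,3,c); (21,17,c); (21,18,c); (22,5,c); (22,18,c); (22,19,c); (23,17,c); (23,18,c); (23,19,c); result: nodes: 0:vx, 2:vx, 3:vx, 5:vx, 9:vx, 11:vx, 12:vx, 15:tri, 16:tri, 17:vx, 18:vx, 19:vx, 20:tri, 21:tri, 22:tri, 23:tri edges: (15,2,c); (15,5,ck); (15,11,c); (15,12,c); (16,9,c); (16,11,c); (16,12,c); (20,0,c); (20,17,c); (20,19,c); (21,3,c); (21,17,c); (21,18,c); (22,5,c); (22,18,c); (22,19,c); (23,17,c); (23,18,c); (23,19,c)
step 2: rule r1; match: 0->16, 1->9, 2->11, 3->12; deleted nodes 16; deleted edges (16,9,c); (16,11,c); (16,12,c); added nodes 24, 25, 26, 27, 28, 29, 30; added edges (27,9,c); (27,24,c); (27,26,c); (28,11,c); (28,24,c); (28,25,c); (29,12,c); (29,25,c); (29,26,c); (30,24,c); (30,25,c); (30,26,c); result: nodes: 0:vx, 2:vx, 3:vx, 5:vx, 9:vx, 11:vx, 12:vx, 15:tri, 17:vx, 18:vx, 19:vx, 20:tri, 21:tri, 22:tri, 23:tri, 24:vx, 25:vx, 26:vx, 27:tri, 28:tri, 29:tri, 30:tri edges: (15,2,c); (15,5,ck); (15,11,c); (15,12,c); (20,0,c); (20,17,c); (20,19,c); (21,3,c); (21,17,c); (21,18,c); (22,5,c); (22,18,c); (22,19,c); (23,17,c); (23,18,c); (23,19,c); (27,9,c); (27,24,c); (27,26,c); (28,11,c); (28,24,c); (28,25,c); (29,12,c); (29,25,c); (29,26,c); (30,24,c); (30,25,c); (30,26,c)
final:
nodes: 0:vx, 2:vx, 3:vx, 5:vx, 9:vx, 11:vx, 12:vx, 15:tri, 17:vx, 18:vx, 19:vx, 20:tri, 21:tri, 22:tri, 23:tri, 24:vx, 25:vx, 26:vx, 27:tri, 28:tri, 29:tri, 30:tri
edges: (15,2,c); (15,5,ck); (15,11,c); (15,12,c); (20,0,c); (20,17,c); (20,19,c); (21,3,c); (21,17,c); (21,18,c); (22,5,c); (22,18,c); (22,19,c); (23,17,c); (23,18,c); (23,19,c); (27,9,c); (27,24,c); (27,26,c); (28,11,c); (28,24,c); (28,25,c); (29,12,c); (29,25,c); (29,26,c); (30,24,c); (30,25,c); (30,26,c)
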